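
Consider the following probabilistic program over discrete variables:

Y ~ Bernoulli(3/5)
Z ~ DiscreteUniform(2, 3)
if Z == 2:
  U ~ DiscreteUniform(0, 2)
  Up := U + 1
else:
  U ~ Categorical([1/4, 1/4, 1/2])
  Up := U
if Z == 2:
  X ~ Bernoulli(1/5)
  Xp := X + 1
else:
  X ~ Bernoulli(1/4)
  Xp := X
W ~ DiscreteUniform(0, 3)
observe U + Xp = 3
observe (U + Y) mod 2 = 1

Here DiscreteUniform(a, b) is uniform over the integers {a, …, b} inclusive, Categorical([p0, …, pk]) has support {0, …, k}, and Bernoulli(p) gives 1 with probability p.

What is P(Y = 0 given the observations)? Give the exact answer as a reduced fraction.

P(Y = 0 | obs) = 16/157

Enumerate traces; 12 have nonzero weight after conditioning:
  (Y=0, Z=2, U=1, X=1, W=0) weight 1/300
  (Y=0, Z=2, U=1, X=1, W=1) weight 1/300
  (Y=0, Z=2, U=1, X=1, W=2) weight 1/300
  (Y=0, Z=2, U=1, X=1, W=3) weight 1/300
  (Y=1, Z=2, U=2, X=0, W=0) weight 1/50
  (Y=1, Z=2, U=2, X=0, W=1) weight 1/50
  (Y=1, Z=2, U=2, X=0, W=2) weight 1/50
  (Y=1, Z=2, U=2, X=0, W=3) weight 1/50
  … 4 more
Group by Y:
  weight(Y=0) = 1/75
  weight(Y=1) = 47/400
Total weight = 1/75 + 47/400 = 157/1200
P(Y=0 | obs) = 1/75 / 157/1200 = 16/157
P(Y=1 | obs) = 47/400 / 157/1200 = 141/157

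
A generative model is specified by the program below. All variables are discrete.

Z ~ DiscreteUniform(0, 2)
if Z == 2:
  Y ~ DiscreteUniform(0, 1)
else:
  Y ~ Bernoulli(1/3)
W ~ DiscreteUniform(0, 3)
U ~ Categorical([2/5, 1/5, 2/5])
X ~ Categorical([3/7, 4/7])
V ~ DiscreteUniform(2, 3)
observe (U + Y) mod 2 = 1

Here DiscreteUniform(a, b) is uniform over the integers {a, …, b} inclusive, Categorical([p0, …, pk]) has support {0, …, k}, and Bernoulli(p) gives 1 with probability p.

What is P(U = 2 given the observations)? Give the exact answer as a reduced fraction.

Enumerate traces; 144 have nonzero weight after conditioning:
  (Z=0, Y=0, W=0, U=1, X=0, V=2) weight 1/420
  (Z=0, Y=0, W=0, U=1, X=0, V=3) weight 1/420
  (Z=0, Y=0, W=0, U=1, X=1, V=2) weight 1/315
  (Z=0, Y=0, W=0, U=1, X=1, V=3) weight 1/315
  (Z=0, Y=0, W=1, U=1, X=0, V=2) weight 1/420
  (Z=0, Y=0, W=1, U=1, X=0, V=3) weight 1/420
  (Z=0, Y=0, W=1, U=1, X=1, V=2) weight 1/315
  (Z=0, Y=0, W=1, U=1, X=1, V=3) weight 1/315
  (Z=0, Y=1, W=0, U=0, X=0, V=2) weight 1/420
  (Z=0, Y=1, W=0, U=2, X=0, V=2) weight 1/420
  … 134 more
Group by U:
  weight(U=0) = 7/45
  weight(U=1) = 11/90
  weight(U=2) = 7/45
Total weight = 7/45 + 11/90 + 7/45 = 13/30
P(U=0 | obs) = 7/45 / 13/30 = 14/39
P(U=1 | obs) = 11/90 / 13/30 = 11/39
P(U=2 | obs) = 7/45 / 13/30 = 14/39

P(U = 2 | obs) = 14/39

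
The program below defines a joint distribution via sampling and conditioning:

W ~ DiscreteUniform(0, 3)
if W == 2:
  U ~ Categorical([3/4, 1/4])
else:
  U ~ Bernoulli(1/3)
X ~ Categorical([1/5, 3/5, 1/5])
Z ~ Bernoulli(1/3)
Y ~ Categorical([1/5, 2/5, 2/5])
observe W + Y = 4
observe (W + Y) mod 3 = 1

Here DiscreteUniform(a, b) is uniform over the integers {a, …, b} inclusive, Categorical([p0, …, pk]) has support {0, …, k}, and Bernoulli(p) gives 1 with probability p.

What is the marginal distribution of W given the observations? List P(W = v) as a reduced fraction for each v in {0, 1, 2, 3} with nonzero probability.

P(W=2) = 1/2, P(W=3) = 1/2

Enumerate traces; 24 have nonzero weight after conditioning:
  (W=2, U=0, X=0, Z=0, Y=2) weight 1/100
  (W=2, U=0, X=0, Z=1, Y=2) weight 1/200
  (W=2, U=0, X=1, Z=0, Y=2) weight 3/100
  (W=2, U=0, X=1, Z=1, Y=2) weight 3/200
  (W=2, U=0, X=2, Z=0, Y=2) weight 1/100
  (W=2, U=0, X=2, Z=1, Y=2) weight 1/200
  (W=2, U=1, X=0, Z=0, Y=2) weight 1/300
  (W=2, U=1, X=0, Z=1, Y=2) weight 1/600
  (W=3, U=0, X=0, Z=0, Y=1) weight 2/225
  … 15 more
Group by W:
  weight(W=2) = 1/10
  weight(W=3) = 1/10
Total weight = 1/10 + 1/10 = 1/5
P(W=2 | obs) = 1/10 / 1/5 = 1/2
P(W=3 | obs) = 1/10 / 1/5 = 1/2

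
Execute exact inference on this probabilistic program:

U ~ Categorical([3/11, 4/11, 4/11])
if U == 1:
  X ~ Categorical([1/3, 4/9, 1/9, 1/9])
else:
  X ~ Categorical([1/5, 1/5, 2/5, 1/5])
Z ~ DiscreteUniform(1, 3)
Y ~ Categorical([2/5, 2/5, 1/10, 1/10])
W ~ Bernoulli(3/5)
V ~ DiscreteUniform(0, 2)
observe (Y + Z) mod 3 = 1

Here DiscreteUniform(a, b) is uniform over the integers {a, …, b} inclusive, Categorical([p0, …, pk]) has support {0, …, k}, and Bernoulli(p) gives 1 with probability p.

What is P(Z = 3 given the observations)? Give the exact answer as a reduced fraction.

P(Z = 3 | obs) = 2/5

Enumerate traces; 288 have nonzero weight after conditioning:
  (U=0, X=0, Z=1, Y=0, W=0, V=0) weight 4/4125
  (U=0, X=0, Z=1, Y=0, W=0, V=1) weight 4/4125
  (U=0, X=0, Z=1, Y=0, W=0, V=2) weight 4/4125
  (U=0, X=0, Z=1, Y=0, W=1, V=0) weight 2/1375
  (U=0, X=0, Z=1, Y=0, W=1, V=1) weight 2/1375
  (U=0, X=0, Z=1, Y=0, W=1, V=2) weight 2/1375
  (U=0, X=0, Z=1, Y=3, W=0, V=0) weight 1/4125
  (U=0, X=0, Z=1, Y=3, W=0, V=1) weight 1/4125
  (U=0, X=0, Z=2, Y=2, W=0, V=0) weight 1/4125
  (U=0, X=0, Z=3, Y=1, W=0, V=0) weight 4/4125
  … 278 more
Group by Z:
  weight(Z=1) = 1/6
  weight(Z=2) = 1/30
  weight(Z=3) = 2/15
Total weight = 1/6 + 1/30 + 2/15 = 1/3
P(Z=1 | obs) = 1/6 / 1/3 = 1/2
P(Z=2 | obs) = 1/30 / 1/3 = 1/10
P(Z=3 | obs) = 2/15 / 1/3 = 2/5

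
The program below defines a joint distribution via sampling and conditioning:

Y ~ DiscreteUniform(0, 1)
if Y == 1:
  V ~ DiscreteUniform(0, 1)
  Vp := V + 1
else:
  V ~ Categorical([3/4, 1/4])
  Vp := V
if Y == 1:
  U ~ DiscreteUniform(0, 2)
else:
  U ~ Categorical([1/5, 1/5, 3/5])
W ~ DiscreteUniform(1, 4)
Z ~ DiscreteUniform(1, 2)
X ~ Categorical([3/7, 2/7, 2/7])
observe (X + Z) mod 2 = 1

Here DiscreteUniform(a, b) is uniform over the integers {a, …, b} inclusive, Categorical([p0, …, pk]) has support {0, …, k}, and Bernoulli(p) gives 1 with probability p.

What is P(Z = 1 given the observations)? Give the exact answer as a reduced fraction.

Enumerate traces; 144 have nonzero weight after conditioning:
  (Y=0, V=0, U=0, W=1, Z=1, X=0) weight 9/2240
  (Y=0, V=0, U=0, W=1, Z=1, X=2) weight 3/1120
  (Y=0, V=0, U=0, W=1, Z=2, X=1) weight 3/1120
  (Y=0, V=0, U=0, W=2, Z=1, X=0) weight 9/2240
  (Y=0, V=0, U=0, W=2, Z=1, X=2) weight 3/1120
  (Y=0, V=0, U=0, W=2, Z=2, X=1) weight 3/1120
  (Y=0, V=0, U=0, W=3, Z=1, X=0) weight 9/2240
  (Y=0, V=0, U=0, W=3, Z=1, X=2) weight 3/1120
  … 136 more
Group by Z:
  weight(Z=1) = 5/14
  weight(Z=2) = 1/7
Total weight = 5/14 + 1/7 = 1/2
P(Z=1 | obs) = 5/14 / 1/2 = 5/7
P(Z=2 | obs) = 1/7 / 1/2 = 2/7

P(Z = 1 | obs) = 5/7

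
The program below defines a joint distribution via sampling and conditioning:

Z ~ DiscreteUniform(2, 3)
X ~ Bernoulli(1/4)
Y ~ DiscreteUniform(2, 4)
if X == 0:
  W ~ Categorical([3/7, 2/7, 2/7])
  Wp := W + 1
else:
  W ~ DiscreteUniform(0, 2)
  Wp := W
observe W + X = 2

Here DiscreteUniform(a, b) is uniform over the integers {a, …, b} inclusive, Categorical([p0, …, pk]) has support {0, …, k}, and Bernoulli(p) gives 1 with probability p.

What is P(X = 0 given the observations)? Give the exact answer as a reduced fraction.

P(X = 0 | obs) = 18/25

Enumerate traces; 12 have nonzero weight after conditioning:
  (Z=2, X=0, Y=2, W=2) weight 1/28
  (Z=2, X=0, Y=3, W=2) weight 1/28
  (Z=2, X=0, Y=4, W=2) weight 1/28
  (Z=2, X=1, Y=2, W=1) weight 1/72
  (Z=2, X=1, Y=3, W=1) weight 1/72
  (Z=2, X=1, Y=4, W=1) weight 1/72
  (Z=3, X=0, Y=2, W=2) weight 1/28
  (Z=3, X=0, Y=3, W=2) weight 1/28
  … 4 more
Group by X:
  weight(X=0) = 3/14
  weight(X=1) = 1/12
Total weight = 3/14 + 1/12 = 25/84
P(X=0 | obs) = 3/14 / 25/84 = 18/25
P(X=1 | obs) = 1/12 / 25/84 = 7/25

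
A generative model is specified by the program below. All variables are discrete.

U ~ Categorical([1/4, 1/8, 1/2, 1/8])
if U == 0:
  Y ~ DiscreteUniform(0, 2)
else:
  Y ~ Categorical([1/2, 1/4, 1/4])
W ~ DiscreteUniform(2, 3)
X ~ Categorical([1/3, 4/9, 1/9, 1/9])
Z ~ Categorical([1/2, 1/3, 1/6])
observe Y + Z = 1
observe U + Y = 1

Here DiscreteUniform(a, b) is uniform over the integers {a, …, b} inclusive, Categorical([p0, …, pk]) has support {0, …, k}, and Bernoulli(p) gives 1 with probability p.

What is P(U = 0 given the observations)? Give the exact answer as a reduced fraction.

Enumerate traces; 16 have nonzero weight after conditioning:
  (U=0, Y=1, W=2, X=0, Z=0) weight 1/144
  (U=0, Y=1, W=2, X=1, Z=0) weight 1/108
  (U=0, Y=1, W=2, X=2, Z=0) weight 1/432
  (U=0, Y=1, W=2, X=3, Z=0) weight 1/432
  (U=0, Y=1, W=3, X=0, Z=0) weight 1/144
  (U=0, Y=1, W=3, X=1, Z=0) weight 1/108
  (U=0, Y=1, W=3, X=2, Z=0) weight 1/432
  (U=0, Y=1, W=3, X=3, Z=0) weight 1/432
  (U=1, Y=0, W=2, X=0, Z=1) weight 1/288
  … 7 more
Group by U:
  weight(U=0) = 1/24
  weight(U=1) = 1/48
Total weight = 1/24 + 1/48 = 1/16
P(U=0 | obs) = 1/24 / 1/16 = 2/3
P(U=1 | obs) = 1/48 / 1/16 = 1/3

P(U = 0 | obs) = 2/3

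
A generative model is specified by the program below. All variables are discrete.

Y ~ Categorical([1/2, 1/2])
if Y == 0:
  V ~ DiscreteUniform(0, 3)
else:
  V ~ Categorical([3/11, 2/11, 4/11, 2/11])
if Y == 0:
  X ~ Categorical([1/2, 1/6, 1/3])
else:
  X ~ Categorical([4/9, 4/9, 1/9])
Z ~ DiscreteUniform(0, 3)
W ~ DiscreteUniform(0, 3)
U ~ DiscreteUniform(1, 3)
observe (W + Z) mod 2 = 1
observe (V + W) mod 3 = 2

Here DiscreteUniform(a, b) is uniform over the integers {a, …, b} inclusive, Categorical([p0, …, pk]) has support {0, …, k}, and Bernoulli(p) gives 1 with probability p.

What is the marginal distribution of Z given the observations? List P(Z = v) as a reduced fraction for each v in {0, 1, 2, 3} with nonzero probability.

Enumerate traces; 180 have nonzero weight after conditioning:
  (Y=0, V=0, X=0, Z=1, W=2, U=1) weight 1/768
  (Y=0, V=0, X=0, Z=1, W=2, U=2) weight 1/768
  (Y=0, V=0, X=0, Z=1, W=2, U=3) weight 1/768
  (Y=0, V=0, X=0, Z=3, W=2, U=1) weight 1/768
  (Y=0, V=0, X=0, Z=3, W=2, U=2) weight 1/768
  (Y=0, V=0, X=0, Z=3, W=2, U=3) weight 1/768
  (Y=0, V=0, X=1, Z=1, W=2, U=1) weight 1/2304
  (Y=0, V=0, X=1, Z=1, W=2, U=2) weight 1/2304
  (Y=0, V=1, X=0, Z=0, W=1, U=1) weight 1/768
  (Y=0, V=1, X=0, Z=2, W=1, U=1) weight 1/768
  … 170 more
Group by Z:
  weight(Z=0) = 23/704
  weight(Z=1) = 69/1408
  weight(Z=2) = 23/704
  weight(Z=3) = 69/1408
Total weight = 23/704 + 69/1408 + 23/704 + 69/1408 = 115/704
P(Z=0 | obs) = 23/704 / 115/704 = 1/5
P(Z=1 | obs) = 69/1408 / 115/704 = 3/10
P(Z=2 | obs) = 23/704 / 115/704 = 1/5
P(Z=3 | obs) = 69/1408 / 115/704 = 3/10

P(Z=0) = 1/5, P(Z=1) = 3/10, P(Z=2) = 1/5, P(Z=3) = 3/10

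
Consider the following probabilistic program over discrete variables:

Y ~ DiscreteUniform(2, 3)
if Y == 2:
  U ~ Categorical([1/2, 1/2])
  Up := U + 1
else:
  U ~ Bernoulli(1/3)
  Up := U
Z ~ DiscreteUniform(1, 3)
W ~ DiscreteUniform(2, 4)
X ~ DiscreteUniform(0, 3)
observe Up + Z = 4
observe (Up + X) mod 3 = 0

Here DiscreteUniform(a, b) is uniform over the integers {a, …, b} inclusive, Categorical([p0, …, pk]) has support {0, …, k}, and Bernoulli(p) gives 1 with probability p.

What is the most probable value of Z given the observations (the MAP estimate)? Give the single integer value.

argmax_v P(Z = v | obs) = 3

Enumerate traces; 9 have nonzero weight after conditioning:
  (Y=2, U=0, Z=3, W=2, X=2) weight 1/144
  (Y=2, U=0, Z=3, W=3, X=2) weight 1/144
  (Y=2, U=0, Z=3, W=4, X=2) weight 1/144
  (Y=2, U=1, Z=2, W=2, X=1) weight 1/144
  (Y=2, U=1, Z=2, W=3, X=1) weight 1/144
  (Y=2, U=1, Z=2, W=4, X=1) weight 1/144
  (Y=3, U=1, Z=3, W=2, X=2) weight 1/216
  (Y=3, U=1, Z=3, W=3, X=2) weight 1/216
  … 1 more
Group by Z:
  weight(Z=2) = 1/48
  weight(Z=3) = 5/144
Total weight = 1/48 + 5/144 = 1/18
P(Z=2 | obs) = 1/48 / 1/18 = 3/8
P(Z=3 | obs) = 5/144 / 1/18 = 5/8
argmax = 3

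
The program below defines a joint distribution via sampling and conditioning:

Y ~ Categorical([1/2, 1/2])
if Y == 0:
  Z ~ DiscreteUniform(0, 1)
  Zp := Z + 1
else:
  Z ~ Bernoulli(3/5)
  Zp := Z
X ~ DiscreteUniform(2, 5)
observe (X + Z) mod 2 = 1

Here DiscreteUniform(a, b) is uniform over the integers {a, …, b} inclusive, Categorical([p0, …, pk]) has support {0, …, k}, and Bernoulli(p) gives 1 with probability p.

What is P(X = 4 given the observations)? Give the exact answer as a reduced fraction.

Enumerate traces; 8 have nonzero weight after conditioning:
  (Y=0, Z=0, X=3) weight 1/16
  (Y=0, Z=0, X=5) weight 1/16
  (Y=0, Z=1, X=2) weight 1/16
  (Y=0, Z=1, X=4) weight 1/16
  (Y=1, Z=0, X=3) weight 1/20
  (Y=1, Z=0, X=5) weight 1/20
  (Y=1, Z=1, X=2) weight 3/40
  (Y=1, Z=1, X=4) weight 3/40
Group by X:
  weight(X=2) = 11/80
  weight(X=3) = 9/80
  weight(X=4) = 11/80
  weight(X=5) = 9/80
Total weight = 11/80 + 9/80 + 11/80 + 9/80 = 1/2
P(X=2 | obs) = 11/80 / 1/2 = 11/40
P(X=3 | obs) = 9/80 / 1/2 = 9/40
P(X=4 | obs) = 11/80 / 1/2 = 11/40
P(X=5 | obs) = 9/80 / 1/2 = 9/40

P(X = 4 | obs) = 11/40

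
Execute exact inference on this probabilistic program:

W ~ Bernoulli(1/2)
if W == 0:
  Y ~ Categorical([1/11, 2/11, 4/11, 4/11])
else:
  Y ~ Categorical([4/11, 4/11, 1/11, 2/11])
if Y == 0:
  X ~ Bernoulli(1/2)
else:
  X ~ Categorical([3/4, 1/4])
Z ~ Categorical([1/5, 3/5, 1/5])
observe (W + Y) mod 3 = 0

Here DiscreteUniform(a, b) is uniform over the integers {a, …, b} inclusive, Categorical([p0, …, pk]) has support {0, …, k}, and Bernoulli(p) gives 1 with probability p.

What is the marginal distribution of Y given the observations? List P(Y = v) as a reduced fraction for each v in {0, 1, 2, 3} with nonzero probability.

Enumerate traces; 18 have nonzero weight after conditioning:
  (W=0, Y=0, X=0, Z=0) weight 1/220
  (W=0, Y=0, X=0, Z=1) weight 3/220
  (W=0, Y=0, X=0, Z=2) weight 1/220
  (W=0, Y=0, X=1, Z=0) weight 1/220
  (W=0, Y=0, X=1, Z=1) weight 3/220
  (W=0, Y=0, X=1, Z=2) weight 1/220
  (W=0, Y=3, X=0, Z=0) weight 3/110
  (W=0, Y=3, X=0, Z=1) weight 9/110
  (W=1, Y=2, X=0, Z=0) weight 3/440
  … 9 more
Group by Y:
  weight(Y=0) = 1/22
  weight(Y=2) = 1/22
  weight(Y=3) = 2/11
Total weight = 1/22 + 1/22 + 2/11 = 3/11
P(Y=0 | obs) = 1/22 / 3/11 = 1/6
P(Y=2 | obs) = 1/22 / 3/11 = 1/6
P(Y=3 | obs) = 2/11 / 3/11 = 2/3

P(Y=0) = 1/6, P(Y=2) = 1/6, P(Y=3) = 2/3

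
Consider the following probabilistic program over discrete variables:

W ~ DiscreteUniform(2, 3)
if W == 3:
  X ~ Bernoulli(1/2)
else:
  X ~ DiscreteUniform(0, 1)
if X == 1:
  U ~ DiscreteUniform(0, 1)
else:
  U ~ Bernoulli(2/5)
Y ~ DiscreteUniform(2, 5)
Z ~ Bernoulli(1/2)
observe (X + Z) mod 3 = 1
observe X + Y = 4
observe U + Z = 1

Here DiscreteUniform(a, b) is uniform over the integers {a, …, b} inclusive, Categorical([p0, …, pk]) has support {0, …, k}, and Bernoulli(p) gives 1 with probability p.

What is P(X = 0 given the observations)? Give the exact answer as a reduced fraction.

P(X = 0 | obs) = 6/11

Enumerate traces; 4 have nonzero weight after conditioning:
  (W=2, X=0, U=0, Y=4, Z=1) weight 3/160
  (W=2, X=1, U=1, Y=3, Z=0) weight 1/64
  (W=3, X=0, U=0, Y=4, Z=1) weight 3/160
  (W=3, X=1, U=1, Y=3, Z=0) weight 1/64
Group by X:
  weight(X=0) = 3/80
  weight(X=1) = 1/32
Total weight = 3/80 + 1/32 = 11/160
P(X=0 | obs) = 3/80 / 11/160 = 6/11
P(X=1 | obs) = 1/32 / 11/160 = 5/11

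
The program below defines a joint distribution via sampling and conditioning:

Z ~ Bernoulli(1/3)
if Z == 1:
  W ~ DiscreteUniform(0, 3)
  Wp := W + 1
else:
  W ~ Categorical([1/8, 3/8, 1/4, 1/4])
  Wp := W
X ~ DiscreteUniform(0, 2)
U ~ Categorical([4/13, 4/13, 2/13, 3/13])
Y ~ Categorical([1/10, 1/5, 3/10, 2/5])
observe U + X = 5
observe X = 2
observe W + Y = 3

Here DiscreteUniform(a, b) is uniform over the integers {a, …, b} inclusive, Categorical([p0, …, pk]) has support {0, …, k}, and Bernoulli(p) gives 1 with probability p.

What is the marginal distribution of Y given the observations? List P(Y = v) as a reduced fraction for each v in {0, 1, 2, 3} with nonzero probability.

P(Y=0) = 3/29, P(Y=1) = 6/29, P(Y=2) = 12/29, P(Y=3) = 8/29

Enumerate traces; 8 have nonzero weight after conditioning:
  (Z=0, W=0, X=2, U=3, Y=3) weight 1/390
  (Z=0, W=1, X=2, U=3, Y=2) weight 3/520
  (Z=0, W=2, X=2, U=3, Y=1) weight 1/390
  (Z=0, W=3, X=2, U=3, Y=0) weight 1/780
  (Z=1, W=0, X=2, U=3, Y=3) weight 1/390
  (Z=1, W=1, X=2, U=3, Y=2) weight 1/520
  (Z=1, W=2, X=2, U=3, Y=1) weight 1/780
  (Z=1, W=3, X=2, U=3, Y=0) weight 1/1560
Group by Y:
  weight(Y=0) = 1/520
  weight(Y=1) = 1/260
  weight(Y=2) = 1/130
  weight(Y=3) = 1/195
Total weight = 1/520 + 1/260 + 1/130 + 1/195 = 29/1560
P(Y=0 | obs) = 1/520 / 29/1560 = 3/29
P(Y=1 | obs) = 1/260 / 29/1560 = 6/29
P(Y=2 | obs) = 1/130 / 29/1560 = 12/29
P(Y=3 | obs) = 1/195 / 29/1560 = 8/29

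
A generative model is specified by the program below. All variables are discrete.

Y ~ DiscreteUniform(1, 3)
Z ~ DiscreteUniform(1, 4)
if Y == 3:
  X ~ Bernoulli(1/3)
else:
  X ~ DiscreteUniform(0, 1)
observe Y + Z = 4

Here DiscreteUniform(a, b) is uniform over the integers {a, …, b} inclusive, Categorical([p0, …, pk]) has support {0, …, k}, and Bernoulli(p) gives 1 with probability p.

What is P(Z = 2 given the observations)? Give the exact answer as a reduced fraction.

P(Z = 2 | obs) = 1/3

Enumerate traces; 6 have nonzero weight after conditioning:
  (Y=1, Z=3, X=0) weight 1/24
  (Y=1, Z=3, X=1) weight 1/24
  (Y=2, Z=2, X=0) weight 1/24
  (Y=2, Z=2, X=1) weight 1/24
  (Y=3, Z=1, X=0) weight 1/18
  (Y=3, Z=1, X=1) weight 1/36
Group by Z:
  weight(Z=1) = 1/12
  weight(Z=2) = 1/12
  weight(Z=3) = 1/12
Total weight = 1/12 + 1/12 + 1/12 = 1/4
P(Z=1 | obs) = 1/12 / 1/4 = 1/3
P(Z=2 | obs) = 1/12 / 1/4 = 1/3
P(Z=3 | obs) = 1/12 / 1/4 = 1/3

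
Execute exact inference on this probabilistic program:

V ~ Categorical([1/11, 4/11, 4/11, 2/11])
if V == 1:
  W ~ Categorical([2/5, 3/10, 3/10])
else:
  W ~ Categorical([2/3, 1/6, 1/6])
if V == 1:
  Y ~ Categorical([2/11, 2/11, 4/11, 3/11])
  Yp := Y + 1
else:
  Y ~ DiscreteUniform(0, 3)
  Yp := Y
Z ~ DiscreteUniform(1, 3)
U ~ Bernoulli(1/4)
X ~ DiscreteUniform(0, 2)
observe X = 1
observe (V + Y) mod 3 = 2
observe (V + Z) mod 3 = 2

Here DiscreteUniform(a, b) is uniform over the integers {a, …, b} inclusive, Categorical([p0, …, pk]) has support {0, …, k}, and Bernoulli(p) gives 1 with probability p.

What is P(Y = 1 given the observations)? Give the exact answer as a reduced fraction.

P(Y = 1 | obs) = 32/153

Enumerate traces; 30 have nonzero weight after conditioning:
  (V=0, W=0, Y=2, Z=2, U=0, X=1) weight 1/792
  (V=0, W=0, Y=2, Z=2, U=1, X=1) weight 1/2376
  (V=0, W=1, Y=2, Z=2, U=0, X=1) weight 1/3168
  (V=0, W=1, Y=2, Z=2, U=1, X=1) weight 1/9504
  (V=0, W=2, Y=2, Z=2, U=0, X=1) weight 1/3168
  (V=0, W=2, Y=2, Z=2, U=1, X=1) weight 1/9504
  (V=1, W=0, Y=1, Z=1, U=0, X=1) weight 4/1815
  (V=1, W=0, Y=1, Z=1, U=1, X=1) weight 4/5445
  (V=2, W=0, Y=0, Z=3, U=0, X=1) weight 1/198
  (V=2, W=0, Y=3, Z=3, U=0, X=1) weight 1/198
  … 20 more
Group by Y:
  weight(Y=0) = 1/99
  weight(Y=1) = 8/1089
  weight(Y=2) = 1/132
  weight(Y=3) = 1/99
Total weight = 1/99 + 8/1089 + 1/132 + 1/99 = 17/484
P(Y=0 | obs) = 1/99 / 17/484 = 44/153
P(Y=1 | obs) = 8/1089 / 17/484 = 32/153
P(Y=2 | obs) = 1/132 / 17/484 = 11/51
P(Y=3 | obs) = 1/99 / 17/484 = 44/153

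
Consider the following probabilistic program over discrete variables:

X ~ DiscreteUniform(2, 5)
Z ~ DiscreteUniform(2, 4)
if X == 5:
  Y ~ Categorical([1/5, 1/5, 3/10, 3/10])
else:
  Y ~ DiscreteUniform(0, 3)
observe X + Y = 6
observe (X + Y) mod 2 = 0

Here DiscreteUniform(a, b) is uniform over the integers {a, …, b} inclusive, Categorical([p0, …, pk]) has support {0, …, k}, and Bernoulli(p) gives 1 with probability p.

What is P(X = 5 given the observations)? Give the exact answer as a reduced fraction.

Enumerate traces; 9 have nonzero weight after conditioning:
  (X=3, Z=2, Y=3) weight 1/48
  (X=3, Z=3, Y=3) weight 1/48
  (X=3, Z=4, Y=3) weight 1/48
  (X=4, Z=2, Y=2) weight 1/48
  (X=4, Z=3, Y=2) weight 1/48
  (X=4, Z=4, Y=2) weight 1/48
  (X=5, Z=2, Y=1) weight 1/60
  (X=5, Z=3, Y=1) weight 1/60
  … 1 more
Group by X:
  weight(X=3) = 1/16
  weight(X=4) = 1/16
  weight(X=5) = 1/20
Total weight = 1/16 + 1/16 + 1/20 = 7/40
P(X=3 | obs) = 1/16 / 7/40 = 5/14
P(X=4 | obs) = 1/16 / 7/40 = 5/14
P(X=5 | obs) = 1/20 / 7/40 = 2/7

P(X = 5 | obs) = 2/7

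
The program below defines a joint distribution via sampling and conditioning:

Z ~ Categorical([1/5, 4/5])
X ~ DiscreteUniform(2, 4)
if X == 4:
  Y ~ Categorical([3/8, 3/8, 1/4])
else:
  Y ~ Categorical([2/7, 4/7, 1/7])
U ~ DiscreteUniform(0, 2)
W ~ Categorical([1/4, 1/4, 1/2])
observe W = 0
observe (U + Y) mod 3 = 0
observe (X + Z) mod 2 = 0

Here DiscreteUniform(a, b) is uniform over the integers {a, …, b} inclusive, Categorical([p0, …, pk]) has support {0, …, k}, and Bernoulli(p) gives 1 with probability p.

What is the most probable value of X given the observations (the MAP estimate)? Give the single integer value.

Enumerate traces; 9 have nonzero weight after conditioning:
  (Z=0, X=2, Y=0, U=0, W=0) weight 1/630
  (Z=0, X=2, Y=1, U=2, W=0) weight 1/315
  (Z=0, X=2, Y=2, U=1, W=0) weight 1/1260
  (Z=0, X=4, Y=0, U=0, W=0) weight 1/480
  (Z=0, X=4, Y=1, U=2, W=0) weight 1/480
  (Z=0, X=4, Y=2, U=1, W=0) weight 1/720
  (Z=1, X=3, Y=0, U=0, W=0) weight 2/315
  (Z=1, X=3, Y=1, U=2, W=0) weight 4/315
  … 1 more
Group by X:
  weight(X=2) = 1/180
  weight(X=3) = 1/45
  weight(X=4) = 1/180
Total weight = 1/180 + 1/45 + 1/180 = 1/30
P(X=2 | obs) = 1/180 / 1/30 = 1/6
P(X=3 | obs) = 1/45 / 1/30 = 2/3
P(X=4 | obs) = 1/180 / 1/30 = 1/6
argmax = 3

argmax_v P(X = v | obs) = 3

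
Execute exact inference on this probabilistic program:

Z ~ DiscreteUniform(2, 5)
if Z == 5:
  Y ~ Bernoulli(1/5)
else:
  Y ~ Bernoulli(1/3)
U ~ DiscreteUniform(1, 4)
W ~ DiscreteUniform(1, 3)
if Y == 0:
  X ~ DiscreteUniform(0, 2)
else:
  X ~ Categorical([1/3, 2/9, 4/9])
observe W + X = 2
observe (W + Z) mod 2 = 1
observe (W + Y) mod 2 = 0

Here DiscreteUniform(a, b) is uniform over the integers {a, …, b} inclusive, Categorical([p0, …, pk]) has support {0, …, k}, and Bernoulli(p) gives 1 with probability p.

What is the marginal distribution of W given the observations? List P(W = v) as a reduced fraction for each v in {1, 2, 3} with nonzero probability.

Enumerate traces; 16 have nonzero weight after conditioning:
  (Z=2, Y=1, U=1, W=1, X=1) weight 1/648
  (Z=2, Y=1, U=2, W=1, X=1) weight 1/648
  (Z=2, Y=1, U=3, W=1, X=1) weight 1/648
  (Z=2, Y=1, U=4, W=1, X=1) weight 1/648
  (Z=3, Y=0, U=1, W=2, X=0) weight 1/216
  (Z=3, Y=0, U=2, W=2, X=0) weight 1/216
  (Z=3, Y=0, U=3, W=2, X=0) weight 1/216
  (Z=3, Y=0, U=4, W=2, X=0) weight 1/216
  … 8 more
Group by W:
  weight(W=1) = 1/81
  weight(W=2) = 11/270
Total weight = 1/81 + 11/270 = 43/810
P(W=1 | obs) = 1/81 / 43/810 = 10/43
P(W=2 | obs) = 11/270 / 43/810 = 33/43

P(W=1) = 10/43, P(W=2) = 33/43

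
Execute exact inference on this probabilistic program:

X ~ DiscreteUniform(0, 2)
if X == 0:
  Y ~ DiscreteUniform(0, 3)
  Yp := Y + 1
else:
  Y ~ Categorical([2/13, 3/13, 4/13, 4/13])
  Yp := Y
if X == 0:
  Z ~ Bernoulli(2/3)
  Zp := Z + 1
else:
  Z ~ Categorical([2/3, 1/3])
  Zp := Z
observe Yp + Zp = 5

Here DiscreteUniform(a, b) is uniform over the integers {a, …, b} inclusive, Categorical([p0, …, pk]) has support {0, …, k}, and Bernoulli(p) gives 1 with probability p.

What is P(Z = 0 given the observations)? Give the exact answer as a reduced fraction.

Enumerate traces; 2 have nonzero weight after conditioning:
  (X=0, Y=2, Z=1) weight 1/18
  (X=0, Y=3, Z=0) weight 1/36
Group by Z:
  weight(Z=0) = 1/36
  weight(Z=1) = 1/18
Total weight = 1/36 + 1/18 = 1/12
P(Z=0 | obs) = 1/36 / 1/12 = 1/3
P(Z=1 | obs) = 1/18 / 1/12 = 2/3

P(Z = 0 | obs) = 1/3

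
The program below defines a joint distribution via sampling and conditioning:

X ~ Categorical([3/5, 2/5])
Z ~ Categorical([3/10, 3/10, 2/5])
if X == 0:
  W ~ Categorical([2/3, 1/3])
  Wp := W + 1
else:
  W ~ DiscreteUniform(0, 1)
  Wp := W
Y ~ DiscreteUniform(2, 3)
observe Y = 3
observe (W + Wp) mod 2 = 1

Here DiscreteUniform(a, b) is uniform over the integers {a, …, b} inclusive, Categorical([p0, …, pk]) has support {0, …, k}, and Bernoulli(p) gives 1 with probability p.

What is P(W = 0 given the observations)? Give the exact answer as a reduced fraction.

P(W = 0 | obs) = 2/3

Enumerate traces; 6 have nonzero weight after conditioning:
  (X=0, Z=0, W=0, Y=3) weight 3/50
  (X=0, Z=0, W=1, Y=3) weight 3/100
  (X=0, Z=1, W=0, Y=3) weight 3/50
  (X=0, Z=1, W=1, Y=3) weight 3/100
  (X=0, Z=2, W=0, Y=3) weight 2/25
  (X=0, Z=2, W=1, Y=3) weight 1/25
Group by W:
  weight(W=0) = 1/5
  weight(W=1) = 1/10
Total weight = 1/5 + 1/10 = 3/10
P(W=0 | obs) = 1/5 / 3/10 = 2/3
P(W=1 | obs) = 1/10 / 3/10 = 1/3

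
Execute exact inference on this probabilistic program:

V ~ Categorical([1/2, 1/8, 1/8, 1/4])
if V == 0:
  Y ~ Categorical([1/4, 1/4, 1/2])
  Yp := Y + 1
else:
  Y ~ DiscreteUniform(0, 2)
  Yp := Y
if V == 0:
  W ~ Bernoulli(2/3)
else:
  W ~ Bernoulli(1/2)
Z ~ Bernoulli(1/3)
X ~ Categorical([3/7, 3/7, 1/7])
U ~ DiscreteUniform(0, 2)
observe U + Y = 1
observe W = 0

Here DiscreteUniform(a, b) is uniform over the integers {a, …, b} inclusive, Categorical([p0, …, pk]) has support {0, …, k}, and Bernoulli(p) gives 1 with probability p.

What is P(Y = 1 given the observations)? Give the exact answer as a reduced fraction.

P(Y = 1 | obs) = 1/2

Enumerate traces; 48 have nonzero weight after conditioning:
  (V=0, Y=0, W=0, Z=0, X=0, U=1) weight 1/252
  (V=0, Y=0, W=0, Z=0, X=1, U=1) weight 1/252
  (V=0, Y=0, W=0, Z=0, X=2, U=1) weight 1/756
  (V=0, Y=0, W=0, Z=1, X=0, U=1) weight 1/504
  (V=0, Y=0, W=0, Z=1, X=1, U=1) weight 1/504
  (V=0, Y=0, W=0, Z=1, X=2, U=1) weight 1/1512
  (V=0, Y=1, W=0, Z=0, X=0, U=0) weight 1/252
  (V=0, Y=1, W=0, Z=0, X=1, U=0) weight 1/252
  … 40 more
Group by Y:
  weight(Y=0) = 1/24
  weight(Y=1) = 1/24
Total weight = 1/24 + 1/24 = 1/12
P(Y=0 | obs) = 1/24 / 1/12 = 1/2
P(Y=1 | obs) = 1/24 / 1/12 = 1/2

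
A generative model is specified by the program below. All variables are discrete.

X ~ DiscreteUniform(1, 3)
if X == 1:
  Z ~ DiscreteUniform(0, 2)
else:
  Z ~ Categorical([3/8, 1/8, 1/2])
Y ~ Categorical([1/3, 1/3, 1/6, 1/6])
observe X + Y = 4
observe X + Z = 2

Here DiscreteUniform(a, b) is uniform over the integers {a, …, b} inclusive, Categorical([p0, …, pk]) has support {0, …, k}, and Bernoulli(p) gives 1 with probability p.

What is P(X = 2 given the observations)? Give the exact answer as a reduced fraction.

P(X = 2 | obs) = 9/17

Enumerate traces; 2 have nonzero weight after conditioning:
  (X=1, Z=1, Y=3) weight 1/54
  (X=2, Z=0, Y=2) weight 1/48
Group by X:
  weight(X=1) = 1/54
  weight(X=2) = 1/48
Total weight = 1/54 + 1/48 = 17/432
P(X=1 | obs) = 1/54 / 17/432 = 8/17
P(X=2 | obs) = 1/48 / 17/432 = 9/17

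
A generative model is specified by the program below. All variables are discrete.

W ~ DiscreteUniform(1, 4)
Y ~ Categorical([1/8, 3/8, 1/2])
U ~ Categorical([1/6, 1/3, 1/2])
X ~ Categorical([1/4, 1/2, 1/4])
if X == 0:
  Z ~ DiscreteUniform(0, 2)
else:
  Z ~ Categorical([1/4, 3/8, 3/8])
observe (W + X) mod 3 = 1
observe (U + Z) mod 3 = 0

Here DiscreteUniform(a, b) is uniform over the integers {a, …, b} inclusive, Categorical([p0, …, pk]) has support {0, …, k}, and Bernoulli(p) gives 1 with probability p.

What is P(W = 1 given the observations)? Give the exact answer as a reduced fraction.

Enumerate traces; 36 have nonzero weight after conditioning:
  (W=1, Y=0, U=0, X=0, Z=0) weight 1/2304
  (W=1, Y=0, U=1, X=0, Z=2) weight 1/1152
  (W=1, Y=0, U=2, X=0, Z=1) weight 1/768
  (W=1, Y=1, U=0, X=0, Z=0) weight 1/768
  (W=1, Y=1, U=1, X=0, Z=2) weight 1/384
  (W=1, Y=1, U=2, X=0, Z=1) weight 1/256
  (W=1, Y=2, U=0, X=0, Z=0) weight 1/576
  (W=1, Y=2, U=1, X=0, Z=2) weight 1/288
  (W=2, Y=0, U=0, X=2, Z=0) weight 1/3072
  (W=3, Y=0, U=0, X=1, Z=0) weight 1/1536
  … 26 more
Group by W:
  weight(W=1) = 1/48
  weight(W=2) = 17/768
  weight(W=3) = 17/384
  weight(W=4) = 1/48
Total weight = 1/48 + 17/768 + 17/384 + 1/48 = 83/768
P(W=1 | obs) = 1/48 / 83/768 = 16/83
P(W=2 | obs) = 17/768 / 83/768 = 17/83
P(W=3 | obs) = 17/384 / 83/768 = 34/83
P(W=4 | obs) = 1/48 / 83/768 = 16/83

P(W = 1 | obs) = 16/83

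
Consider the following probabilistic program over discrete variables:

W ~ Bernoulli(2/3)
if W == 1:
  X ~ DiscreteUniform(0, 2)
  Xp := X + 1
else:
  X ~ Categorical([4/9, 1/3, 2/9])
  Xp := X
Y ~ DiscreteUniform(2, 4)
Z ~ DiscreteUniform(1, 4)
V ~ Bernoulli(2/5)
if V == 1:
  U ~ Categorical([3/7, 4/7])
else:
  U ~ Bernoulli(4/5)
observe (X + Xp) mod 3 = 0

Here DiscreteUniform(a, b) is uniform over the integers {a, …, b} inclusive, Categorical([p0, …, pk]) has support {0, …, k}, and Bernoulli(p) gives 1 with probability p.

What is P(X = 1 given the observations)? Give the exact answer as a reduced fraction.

P(X = 1 | obs) = 3/5

Enumerate traces; 96 have nonzero weight after conditioning:
  (W=0, X=0, Y=2, Z=1, V=0, U=0) weight 1/675
  (W=0, X=0, Y=2, Z=1, V=0, U=1) weight 4/675
  (W=0, X=0, Y=2, Z=1, V=1, U=0) weight 2/945
  (W=0, X=0, Y=2, Z=1, V=1, U=1) weight 8/2835
  (W=0, X=0, Y=2, Z=2, V=0, U=0) weight 1/675
  (W=0, X=0, Y=2, Z=2, V=0, U=1) weight 4/675
  (W=0, X=0, Y=2, Z=2, V=1, U=0) weight 2/945
  (W=0, X=0, Y=2, Z=2, V=1, U=1) weight 8/2835
  (W=1, X=1, Y=2, Z=1, V=0, U=0) weight 1/450
  … 87 more
Group by X:
  weight(X=0) = 4/27
  weight(X=1) = 2/9
Total weight = 4/27 + 2/9 = 10/27
P(X=0 | obs) = 4/27 / 10/27 = 2/5
P(X=1 | obs) = 2/9 / 10/27 = 3/5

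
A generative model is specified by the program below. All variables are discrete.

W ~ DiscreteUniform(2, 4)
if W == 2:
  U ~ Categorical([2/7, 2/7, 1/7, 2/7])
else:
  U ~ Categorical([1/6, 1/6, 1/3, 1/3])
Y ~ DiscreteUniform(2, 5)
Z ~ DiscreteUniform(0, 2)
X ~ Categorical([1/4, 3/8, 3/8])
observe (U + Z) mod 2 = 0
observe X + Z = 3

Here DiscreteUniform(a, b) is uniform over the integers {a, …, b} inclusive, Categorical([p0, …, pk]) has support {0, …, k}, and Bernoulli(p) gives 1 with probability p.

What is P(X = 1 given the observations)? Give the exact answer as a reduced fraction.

Enumerate traces; 48 have nonzero weight after conditioning:
  (W=2, U=0, Y=2, Z=2, X=1) weight 1/336
  (W=2, U=0, Y=3, Z=2, X=1) weight 1/336
  (W=2, U=0, Y=4, Z=2, X=1) weight 1/336
  (W=2, U=0, Y=5, Z=2, X=1) weight 1/336
  (W=2, U=1, Y=2, Z=1, X=2) weight 1/336
  (W=2, U=1, Y=3, Z=1, X=2) weight 1/336
  (W=2, U=1, Y=4, Z=1, X=2) weight 1/336
  (W=2, U=1, Y=5, Z=1, X=2) weight 1/336
  … 40 more
Group by X:
  weight(X=1) = 5/84
  weight(X=2) = 11/168
Total weight = 5/84 + 11/168 = 1/8
P(X=1 | obs) = 5/84 / 1/8 = 10/21
P(X=2 | obs) = 11/168 / 1/8 = 11/21

P(X = 1 | obs) = 10/21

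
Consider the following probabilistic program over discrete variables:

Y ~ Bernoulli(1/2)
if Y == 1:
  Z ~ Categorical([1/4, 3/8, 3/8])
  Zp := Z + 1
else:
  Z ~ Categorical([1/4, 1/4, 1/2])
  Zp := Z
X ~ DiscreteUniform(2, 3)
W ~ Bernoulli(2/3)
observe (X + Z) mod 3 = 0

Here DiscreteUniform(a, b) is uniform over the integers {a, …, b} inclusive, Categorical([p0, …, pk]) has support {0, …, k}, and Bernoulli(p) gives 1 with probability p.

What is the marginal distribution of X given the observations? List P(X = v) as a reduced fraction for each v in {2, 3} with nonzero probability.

Enumerate traces; 8 have nonzero weight after conditioning:
  (Y=0, Z=0, X=3, W=0) weight 1/48
  (Y=0, Z=0, X=3, W=1) weight 1/24
  (Y=0, Z=1, X=2, W=0) weight 1/48
  (Y=0, Z=1, X=2, W=1) weight 1/24
  (Y=1, Z=0, X=3, W=0) weight 1/48
  (Y=1, Z=0, X=3, W=1) weight 1/24
  (Y=1, Z=1, X=2, W=0) weight 1/32
  (Y=1, Z=1, X=2, W=1) weight 1/16
Group by X:
  weight(X=2) = 5/32
  weight(X=3) = 1/8
Total weight = 5/32 + 1/8 = 9/32
P(X=2 | obs) = 5/32 / 9/32 = 5/9
P(X=3 | obs) = 1/8 / 9/32 = 4/9

P(X=2) = 5/9, P(X=3) = 4/9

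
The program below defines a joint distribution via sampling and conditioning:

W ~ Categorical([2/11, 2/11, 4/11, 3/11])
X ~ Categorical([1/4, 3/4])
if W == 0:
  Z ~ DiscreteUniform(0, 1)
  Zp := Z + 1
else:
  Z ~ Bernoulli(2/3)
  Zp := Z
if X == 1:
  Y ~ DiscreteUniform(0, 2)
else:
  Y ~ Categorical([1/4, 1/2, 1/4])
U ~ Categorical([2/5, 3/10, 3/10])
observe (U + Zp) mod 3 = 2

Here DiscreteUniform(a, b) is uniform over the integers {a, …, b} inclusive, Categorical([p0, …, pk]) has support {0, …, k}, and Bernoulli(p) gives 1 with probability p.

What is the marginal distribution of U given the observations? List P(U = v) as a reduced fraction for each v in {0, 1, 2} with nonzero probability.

P(U=0) = 2/17, P(U=1) = 21/34, P(U=2) = 9/34

Enumerate traces; 48 have nonzero weight after conditioning:
  (W=0, X=0, Z=0, Y=0, U=1) weight 3/1760
  (W=0, X=0, Z=0, Y=1, U=1) weight 3/880
  (W=0, X=0, Z=0, Y=2, U=1) weight 3/1760
  (W=0, X=0, Z=1, Y=0, U=0) weight 1/440
  (W=0, X=0, Z=1, Y=1, U=0) weight 1/220
  (W=0, X=0, Z=1, Y=2, U=0) weight 1/440
  (W=0, X=1, Z=0, Y=0, U=1) weight 3/440
  (W=0, X=1, Z=0, Y=1, U=1) weight 3/440
  (W=1, X=0, Z=0, Y=0, U=2) weight 1/880
  … 39 more
Group by U:
  weight(U=0) = 2/55
  weight(U=1) = 21/110
  weight(U=2) = 9/110
Total weight = 2/55 + 21/110 + 9/110 = 17/55
P(U=0 | obs) = 2/55 / 17/55 = 2/17
P(U=1 | obs) = 21/110 / 17/55 = 21/34
P(U=2 | obs) = 9/110 / 17/55 = 9/34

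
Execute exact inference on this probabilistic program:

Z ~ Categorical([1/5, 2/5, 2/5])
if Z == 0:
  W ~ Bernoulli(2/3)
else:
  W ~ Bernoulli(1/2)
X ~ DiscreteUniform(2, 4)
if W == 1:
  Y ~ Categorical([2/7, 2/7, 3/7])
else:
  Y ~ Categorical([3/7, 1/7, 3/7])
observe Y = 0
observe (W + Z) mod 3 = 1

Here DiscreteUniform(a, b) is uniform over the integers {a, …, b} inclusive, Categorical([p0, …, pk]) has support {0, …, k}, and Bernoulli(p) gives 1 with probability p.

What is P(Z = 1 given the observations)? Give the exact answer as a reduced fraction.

Enumerate traces; 6 have nonzero weight after conditioning:
  (Z=0, W=1, X=2, Y=0) weight 4/315
  (Z=0, W=1, X=3, Y=0) weight 4/315
  (Z=0, W=1, X=4, Y=0) weight 4/315
  (Z=1, W=0, X=2, Y=0) weight 1/35
  (Z=1, W=0, X=3, Y=0) weight 1/35
  (Z=1, W=0, X=4, Y=0) weight 1/35
Group by Z:
  weight(Z=0) = 4/105
  weight(Z=1) = 3/35
Total weight = 4/105 + 3/35 = 13/105
P(Z=0 | obs) = 4/105 / 13/105 = 4/13
P(Z=1 | obs) = 3/35 / 13/105 = 9/13

P(Z = 1 | obs) = 9/13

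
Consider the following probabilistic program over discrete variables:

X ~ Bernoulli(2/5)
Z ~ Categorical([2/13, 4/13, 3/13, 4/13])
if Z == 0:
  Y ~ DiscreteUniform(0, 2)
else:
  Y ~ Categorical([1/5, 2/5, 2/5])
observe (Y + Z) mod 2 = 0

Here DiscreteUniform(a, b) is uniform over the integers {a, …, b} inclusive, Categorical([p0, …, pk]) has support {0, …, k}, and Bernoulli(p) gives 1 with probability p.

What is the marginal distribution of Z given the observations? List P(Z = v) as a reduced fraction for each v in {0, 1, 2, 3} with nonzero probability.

Enumerate traces; 12 have nonzero weight after conditioning:
  (X=0, Z=0, Y=0) weight 2/65
  (X=0, Z=0, Y=2) weight 2/65
  (X=0, Z=1, Y=1) weight 24/325
  (X=0, Z=2, Y=0) weight 9/325
  (X=0, Z=2, Y=2) weight 18/325
  (X=0, Z=3, Y=1) weight 24/325
  (X=1, Z=0, Y=0) weight 4/195
  (X=1, Z=0, Y=2) weight 4/195
  … 4 more
Group by Z:
  weight(Z=0) = 4/39
  weight(Z=1) = 8/65
  weight(Z=2) = 9/65
  weight(Z=3) = 8/65
Total weight = 4/39 + 8/65 + 9/65 + 8/65 = 19/39
P(Z=0 | obs) = 4/39 / 19/39 = 4/19
P(Z=1 | obs) = 8/65 / 19/39 = 24/95
P(Z=2 | obs) = 9/65 / 19/39 = 27/95
P(Z=3 | obs) = 8/65 / 19/39 = 24/95

P(Z=0) = 4/19, P(Z=1) = 24/95, P(Z=2) = 27/95, P(Z=3) = 24/95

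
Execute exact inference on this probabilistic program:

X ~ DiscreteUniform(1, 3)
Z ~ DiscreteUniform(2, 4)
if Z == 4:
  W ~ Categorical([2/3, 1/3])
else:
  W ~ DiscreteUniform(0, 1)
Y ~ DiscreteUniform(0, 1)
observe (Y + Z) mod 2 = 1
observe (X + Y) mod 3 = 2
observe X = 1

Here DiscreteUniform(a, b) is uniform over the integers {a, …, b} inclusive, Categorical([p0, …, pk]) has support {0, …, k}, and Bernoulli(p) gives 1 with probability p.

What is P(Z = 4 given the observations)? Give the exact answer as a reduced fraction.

Enumerate traces; 4 have nonzero weight after conditioning:
  (X=1, Z=2, W=0, Y=1) weight 1/36
  (X=1, Z=2, W=1, Y=1) weight 1/36
  (X=1, Z=4, W=0, Y=1) weight 1/27
  (X=1, Z=4, W=1, Y=1) weight 1/54
Group by Z:
  weight(Z=2) = 1/18
  weight(Z=4) = 1/18
Total weight = 1/18 + 1/18 = 1/9
P(Z=2 | obs) = 1/18 / 1/9 = 1/2
P(Z=4 | obs) = 1/18 / 1/9 = 1/2

P(Z = 4 | obs) = 1/2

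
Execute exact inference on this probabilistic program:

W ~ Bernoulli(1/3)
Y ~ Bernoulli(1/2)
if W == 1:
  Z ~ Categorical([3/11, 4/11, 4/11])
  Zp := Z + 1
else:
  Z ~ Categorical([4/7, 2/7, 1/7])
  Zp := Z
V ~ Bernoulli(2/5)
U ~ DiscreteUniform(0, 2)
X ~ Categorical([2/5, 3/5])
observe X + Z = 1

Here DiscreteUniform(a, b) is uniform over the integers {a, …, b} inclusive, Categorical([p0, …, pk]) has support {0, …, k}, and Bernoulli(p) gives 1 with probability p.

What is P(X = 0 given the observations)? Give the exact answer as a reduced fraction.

Enumerate traces; 48 have nonzero weight after conditioning:
  (W=0, Y=0, Z=0, V=0, U=0, X=1) weight 4/175
  (W=0, Y=0, Z=0, V=0, U=1, X=1) weight 4/175
  (W=0, Y=0, Z=0, V=0, U=2, X=1) weight 4/175
  (W=0, Y=0, Z=0, V=1, U=0, X=1) weight 8/525
  (W=0, Y=0, Z=0, V=1, U=1, X=1) weight 8/525
  (W=0, Y=0, Z=0, V=1, U=2, X=1) weight 8/525
  (W=0, Y=0, Z=1, V=0, U=0, X=0) weight 4/525
  (W=0, Y=0, Z=1, V=0, U=1, X=0) weight 4/525
  … 40 more
Group by X:
  weight(X=0) = 48/385
  weight(X=1) = 109/385
Total weight = 48/385 + 109/385 = 157/385
P(X=0 | obs) = 48/385 / 157/385 = 48/157
P(X=1 | obs) = 109/385 / 157/385 = 109/157

P(X = 0 | obs) = 48/157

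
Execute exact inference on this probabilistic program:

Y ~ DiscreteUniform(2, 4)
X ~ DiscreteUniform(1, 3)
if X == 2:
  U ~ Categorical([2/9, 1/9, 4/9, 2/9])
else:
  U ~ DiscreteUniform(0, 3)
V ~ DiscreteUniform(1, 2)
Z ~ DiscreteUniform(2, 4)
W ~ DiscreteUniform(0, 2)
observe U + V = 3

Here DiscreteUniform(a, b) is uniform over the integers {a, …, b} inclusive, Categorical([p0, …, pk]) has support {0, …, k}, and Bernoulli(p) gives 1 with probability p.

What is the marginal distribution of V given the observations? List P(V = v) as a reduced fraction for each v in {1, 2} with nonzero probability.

Enumerate traces; 162 have nonzero weight after conditioning:
  (Y=2, X=1, U=1, V=2, Z=2, W=0) weight 1/648
  (Y=2, X=1, U=1, V=2, Z=2, W=1) weight 1/648
  (Y=2, X=1, U=1, V=2, Z=2, W=2) weight 1/648
  (Y=2, X=1, U=1, V=2, Z=3, W=0) weight 1/648
  (Y=2, X=1, U=1, V=2, Z=3, W=1) weight 1/648
  (Y=2, X=1, U=1, V=2, Z=3, W=2) weight 1/648
  (Y=2, X=1, U=1, V=2, Z=4, W=0) weight 1/648
  (Y=2, X=1, U=1, V=2, Z=4, W=1) weight 1/648
  (Y=2, X=1, U=2, V=1, Z=2, W=0) weight 1/648
  … 153 more
Group by V:
  weight(V=1) = 17/108
  weight(V=2) = 11/108
Total weight = 17/108 + 11/108 = 7/27
P(V=1 | obs) = 17/108 / 7/27 = 17/28
P(V=2 | obs) = 11/108 / 7/27 = 11/28

P(V=1) = 17/28, P(V=2) = 11/28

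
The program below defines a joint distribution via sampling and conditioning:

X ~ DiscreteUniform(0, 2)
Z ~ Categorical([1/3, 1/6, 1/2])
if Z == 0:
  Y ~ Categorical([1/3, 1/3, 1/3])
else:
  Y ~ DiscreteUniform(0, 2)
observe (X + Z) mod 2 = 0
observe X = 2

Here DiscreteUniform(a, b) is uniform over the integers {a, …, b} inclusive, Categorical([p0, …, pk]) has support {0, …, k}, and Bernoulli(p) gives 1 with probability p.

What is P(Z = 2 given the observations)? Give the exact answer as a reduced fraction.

Enumerate traces; 6 have nonzero weight after conditioning:
  (X=2, Z=0, Y=0) weight 1/27
  (X=2, Z=0, Y=1) weight 1/27
  (X=2, Z=0, Y=2) weight 1/27
  (X=2, Z=2, Y=0) weight 1/18
  (X=2, Z=2, Y=1) weight 1/18
  (X=2, Z=2, Y=2) weight 1/18
Group by Z:
  weight(Z=0) = 1/9
  weight(Z=2) = 1/6
Total weight = 1/9 + 1/6 = 5/18
P(Z=0 | obs) = 1/9 / 5/18 = 2/5
P(Z=2 | obs) = 1/6 / 5/18 = 3/5

P(Z = 2 | obs) = 3/5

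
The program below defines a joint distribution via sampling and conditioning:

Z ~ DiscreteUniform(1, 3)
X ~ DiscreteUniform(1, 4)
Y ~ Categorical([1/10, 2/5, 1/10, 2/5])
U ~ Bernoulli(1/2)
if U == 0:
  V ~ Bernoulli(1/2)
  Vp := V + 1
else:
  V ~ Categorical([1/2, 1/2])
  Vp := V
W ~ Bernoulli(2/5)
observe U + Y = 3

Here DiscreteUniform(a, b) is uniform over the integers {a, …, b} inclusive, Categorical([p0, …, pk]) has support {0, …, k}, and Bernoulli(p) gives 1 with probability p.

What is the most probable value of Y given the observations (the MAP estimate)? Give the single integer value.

argmax_v P(Y = v | obs) = 3

Enumerate traces; 96 have nonzero weight after conditioning:
  (Z=1, X=1, Y=2, U=1, V=0, W=0) weight 1/800
  (Z=1, X=1, Y=2, U=1, V=0, W=1) weight 1/1200
  (Z=1, X=1, Y=2, U=1, V=1, W=0) weight 1/800
  (Z=1, X=1, Y=2, U=1, V=1, W=1) weight 1/1200
  (Z=1, X=1, Y=3, U=0, V=0, W=0) weight 1/200
  (Z=1, X=1, Y=3, U=0, V=0, W=1) weight 1/300
  (Z=1, X=1, Y=3, U=0, V=1, W=0) weight 1/200
  (Z=1, X=1, Y=3, U=0, V=1, W=1) weight 1/300
  … 88 more
Group by Y:
  weight(Y=2) = 1/20
  weight(Y=3) = 1/5
Total weight = 1/20 + 1/5 = 1/4
P(Y=2 | obs) = 1/20 / 1/4 = 1/5
P(Y=3 | obs) = 1/5 / 1/4 = 4/5
argmax = 3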